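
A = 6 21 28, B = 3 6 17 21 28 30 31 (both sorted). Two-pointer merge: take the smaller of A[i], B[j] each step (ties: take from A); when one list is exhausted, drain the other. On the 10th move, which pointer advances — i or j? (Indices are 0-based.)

j

i=0 j=0: A[i]=6>B[j]=3 take 3, j++
i=0 j=1: A[i]=6<=B[j]=6 take 6, i++
i=1 j=1: A[i]=21>B[j]=6 take 6, j++
i=1 j=2: A[i]=21>B[j]=17 take 17, j++
i=1 j=3: A[i]=21<=B[j]=21 take 21, i++
i=2 j=3: A[i]=28>B[j]=21 take 21, j++
i=2 j=4: A[i]=28<=B[j]=28 take 28, i++
i=3 j=4: A done, take B[j]=28, j++
i=3 j=5: A done, take B[j]=30, j++
i=3 j=6: A done, take B[j]=31, j++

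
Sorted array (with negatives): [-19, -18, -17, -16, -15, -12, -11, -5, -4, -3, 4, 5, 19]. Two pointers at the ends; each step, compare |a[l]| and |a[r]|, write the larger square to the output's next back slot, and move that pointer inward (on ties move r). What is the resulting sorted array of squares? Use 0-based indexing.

l=0 r=12: |-19|<=|19| out[12]=361, r--
l=0 r=11: |-19|>|5| out[11]=361, l++
l=1 r=11: |-18|>|5| out[10]=324, l++
l=2 r=11: |-17|>|5| out[9]=289, l++
l=3 r=11: |-16|>|5| out[8]=256, l++
l=4 r=11: |-15|>|5| out[7]=225, l++
l=5 r=11: |-12|>|5| out[6]=144, l++
l=6 r=11: |-11|>|5| out[5]=121, l++
l=7 r=11: |-5|<=|5| out[4]=25, r--
l=7 r=10: |-5|>|4| out[3]=25, l++
l=8 r=10: |-4|<=|4| out[2]=16, r--
l=8 r=9: |-4|>|-3| out[1]=16, l++
l=9 r=9: |-3|<=|-3| out[0]=9, r--

[9, 16, 16, 25, 25, 121, 144, 225, 256, 289, 324, 361, 361]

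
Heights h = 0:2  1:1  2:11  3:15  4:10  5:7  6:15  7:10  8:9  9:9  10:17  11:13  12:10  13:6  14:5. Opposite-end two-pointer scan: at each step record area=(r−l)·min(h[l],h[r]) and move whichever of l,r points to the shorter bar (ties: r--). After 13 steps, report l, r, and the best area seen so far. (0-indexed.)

l=9, r=10, best area=105

[0,14] min(2,5)*14=28 best=28 * → l++
[1,14] min(1,5)*13=13 best=28 → l++
[2,14] min(11,5)*12=60 best=60 * → r--
[2,13] min(11,6)*11=66 best=66 * → r--
[2,12] min(11,10)*10=100 best=100 * → r--
[2,11] min(11,13)*9=99 best=100 → l++
[3,11] min(15,13)*8=104 best=104 * → r--
[3,10] min(15,17)*7=105 best=105 * → l++
[4,10] min(10,17)*6=60 best=105 → l++
[5,10] min(7,17)*5=35 best=105 → l++
[6,10] min(15,17)*4=60 best=105 → l++
[7,10] min(10,17)*3=30 best=105 → l++
[8,10] min(9,17)*2=18 best=105 → l++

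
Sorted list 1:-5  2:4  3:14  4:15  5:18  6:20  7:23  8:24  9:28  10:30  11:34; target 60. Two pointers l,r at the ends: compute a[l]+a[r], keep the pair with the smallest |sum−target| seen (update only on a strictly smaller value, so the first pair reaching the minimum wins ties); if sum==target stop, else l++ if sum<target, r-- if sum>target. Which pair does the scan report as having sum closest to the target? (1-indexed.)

pair (24, 34) with sum 58 (|Δ|=2)

l=1 r=11: -5+34=29 d=31 *, l++
l=2 r=11: 4+34=38 d=22 *, l++
l=3 r=11: 14+34=48 d=12 *, l++
l=4 r=11: 15+34=49 d=11 *, l++
l=5 r=11: 18+34=52 d=8 *, l++
l=6 r=11: 20+34=54 d=6 *, l++
l=7 r=11: 23+34=57 d=3 *, l++
l=8 r=11: 24+34=58 d=2 *, l++
l=9 r=11: 28+34=62 d=2, r--
l=9 r=10: 28+30=58 d=2, l++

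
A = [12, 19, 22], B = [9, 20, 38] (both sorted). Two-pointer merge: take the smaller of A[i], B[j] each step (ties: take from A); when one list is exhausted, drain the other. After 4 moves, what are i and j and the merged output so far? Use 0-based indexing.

i=2, j=2, merged so far=[9, 12, 19, 20]

[i=0,j=0] A[i]=12>B[j]=9 take 9 → j++
[i=0,j=1] A[i]=12<=B[j]=20 take 12 → i++
[i=1,j=1] A[i]=19<=B[j]=20 take 19 → i++
[i=2,j=1] A[i]=22>B[j]=20 take 20 → j++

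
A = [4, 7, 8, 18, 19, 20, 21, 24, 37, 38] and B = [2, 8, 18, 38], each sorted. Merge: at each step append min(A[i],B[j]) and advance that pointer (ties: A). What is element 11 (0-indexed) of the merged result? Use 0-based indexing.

i=0 j=0: A[i]=4>B[j]=2 take 2, j++
i=0 j=1: A[i]=4<=B[j]=8 take 4, i++
i=1 j=1: A[i]=7<=B[j]=8 take 7, i++
i=2 j=1: A[i]=8<=B[j]=8 take 8, i++
i=3 j=1: A[i]=18>B[j]=8 take 8, j++
i=3 j=2: A[i]=18<=B[j]=18 take 18, i++
i=4 j=2: A[i]=19>B[j]=18 take 18, j++
i=4 j=3: A[i]=19<=B[j]=38 take 19, i++
i=5 j=3: A[i]=20<=B[j]=38 take 20, i++
i=6 j=3: A[i]=21<=B[j]=38 take 21, i++
i=7 j=3: A[i]=24<=B[j]=38 take 24, i++
i=8 j=3: A[i]=37<=B[j]=38 take 37, i++
i=9 j=3: A[i]=38<=B[j]=38 take 38, i++
i=10 j=3: A done, take B[j]=38, j++

merged[11] = 37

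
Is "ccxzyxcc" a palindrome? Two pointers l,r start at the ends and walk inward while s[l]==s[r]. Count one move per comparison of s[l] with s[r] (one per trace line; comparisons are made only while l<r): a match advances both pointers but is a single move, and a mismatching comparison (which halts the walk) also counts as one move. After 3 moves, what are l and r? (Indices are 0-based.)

l=3, r=4

l=0 r=7: 'c'=='c', l++,r--
l=1 r=6: 'c'=='c', l++,r--
l=2 r=5: 'x'=='x', l++,r--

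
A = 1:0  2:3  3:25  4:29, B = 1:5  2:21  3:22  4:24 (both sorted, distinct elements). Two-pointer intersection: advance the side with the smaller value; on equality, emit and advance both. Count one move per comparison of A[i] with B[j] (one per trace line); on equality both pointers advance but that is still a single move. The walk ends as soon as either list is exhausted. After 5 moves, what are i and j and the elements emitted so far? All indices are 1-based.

i=3, j=4, emitted=[]

[i=1,j=1] 0<5 → i++
[i=2,j=1] 3<5 → i++
[i=3,j=1] 25>5 → j++
[i=3,j=2] 25>21 → j++
[i=3,j=3] 25>22 → j++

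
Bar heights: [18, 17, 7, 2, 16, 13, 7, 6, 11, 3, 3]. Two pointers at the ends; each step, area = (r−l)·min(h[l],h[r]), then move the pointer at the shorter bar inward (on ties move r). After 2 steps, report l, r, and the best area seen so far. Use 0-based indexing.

l=0, r=8, best area=30

l=0 r=10: min(18,3)*10=30 best=30 *, r--
l=0 r=9: min(18,3)*9=27 best=30, r--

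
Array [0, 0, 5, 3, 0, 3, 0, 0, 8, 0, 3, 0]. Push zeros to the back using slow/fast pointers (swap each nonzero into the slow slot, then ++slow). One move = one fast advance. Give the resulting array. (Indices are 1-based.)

slow=1 fast=1: a[fast]=0, fast++
slow=1 fast=2: a[fast]=0, fast++
slow=1 fast=3: a[fast]=5≠0 swap→a[1]=5, slow++,fast++
slow=2 fast=4: a[fast]=3≠0 swap→a[2]=3, slow++,fast++
slow=3 fast=5: a[fast]=0, fast++
slow=3 fast=6: a[fast]=3≠0 swap→a[3]=3, slow++,fast++
slow=4 fast=7: a[fast]=0, fast++
slow=4 fast=8: a[fast]=0, fast++
slow=4 fast=9: a[fast]=8≠0 swap→a[4]=8, slow++,fast++
slow=5 fast=10: a[fast]=0, fast++
slow=5 fast=11: a[fast]=3≠0 swap→a[5]=3, slow++,fast++
slow=6 fast=12: a[fast]=0, fast++

[5, 3, 3, 8, 3, 0, 0, 0, 0, 0, 0, 0]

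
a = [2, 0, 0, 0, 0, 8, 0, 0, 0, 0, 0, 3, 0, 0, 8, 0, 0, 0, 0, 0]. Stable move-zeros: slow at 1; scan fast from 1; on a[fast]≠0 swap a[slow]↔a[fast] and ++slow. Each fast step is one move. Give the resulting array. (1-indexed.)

(s=1,f=1) a[fast]=2≠0 swap→a[1]=2 → slow++,fast++
(s=2,f=2) a[fast]=0 → fast++
(s=2,f=3) a[fast]=0 → fast++
(s=2,f=4) a[fast]=0 → fast++
(s=2,f=5) a[fast]=0 → fast++
(s=2,f=6) a[fast]=8≠0 swap→a[2]=8 → slow++,fast++
(s=3,f=7) a[fast]=0 → fast++
(s=3,f=8) a[fast]=0 → fast++
(s=3,f=9) a[fast]=0 → fast++
(s=3,f=10) a[fast]=0 → fast++
(s=3,f=11) a[fast]=0 → fast++
(s=3,f=12) a[fast]=3≠0 swap→a[3]=3 → slow++,fast++
(s=4,f=13) a[fast]=0 → fast++
(s=4,f=14) a[fast]=0 → fast++
(s=4,f=15) a[fast]=8≠0 swap→a[4]=8 → slow++,fast++
(s=5,f=16) a[fast]=0 → fast++
(s=5,f=17) a[fast]=0 → fast++
(s=5,f=18) a[fast]=0 → fast++
(s=5,f=19) a[fast]=0 → fast++
(s=5,f=20) a[fast]=0 → fast++

[2, 8, 3, 8, 0, 0, 0, 0, 0, 0, 0, 0, 0, 0, 0, 0, 0, 0, 0, 0]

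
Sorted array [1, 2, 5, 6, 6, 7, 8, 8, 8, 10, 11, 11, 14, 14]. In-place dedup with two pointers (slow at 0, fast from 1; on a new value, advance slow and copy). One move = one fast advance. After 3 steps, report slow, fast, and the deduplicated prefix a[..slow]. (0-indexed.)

slow=3, fast=4, prefix=[1, 2, 5, 6]

(s=0,f=1) a[fast]=2≠a[slow]=1 write a[1]=2 → slow++,fast++
(s=1,f=2) a[fast]=5≠a[slow]=2 write a[2]=5 → slow++,fast++
(s=2,f=3) a[fast]=6≠a[slow]=5 write a[3]=6 → slow++,fast++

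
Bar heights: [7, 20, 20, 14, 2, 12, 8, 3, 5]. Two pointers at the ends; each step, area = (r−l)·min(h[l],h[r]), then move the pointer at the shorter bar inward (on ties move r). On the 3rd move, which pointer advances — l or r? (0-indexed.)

[0,8] min(7,5)*8=40 best=40 * → r--
[0,7] min(7,3)*7=21 best=40 → r--
[0,6] min(7,8)*6=42 best=42 * → l++

l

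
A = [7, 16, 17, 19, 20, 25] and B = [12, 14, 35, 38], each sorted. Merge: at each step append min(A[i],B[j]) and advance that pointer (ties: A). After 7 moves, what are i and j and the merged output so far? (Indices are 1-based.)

i=6, j=3, merged so far=[7, 12, 14, 16, 17, 19, 20]

i=1 j=1: A[i]=7<=B[j]=12 take 7, i++
i=2 j=1: A[i]=16>B[j]=12 take 12, j++
i=2 j=2: A[i]=16>B[j]=14 take 14, j++
i=2 j=3: A[i]=16<=B[j]=35 take 16, i++
i=3 j=3: A[i]=17<=B[j]=35 take 17, i++
i=4 j=3: A[i]=19<=B[j]=35 take 19, i++
i=5 j=3: A[i]=20<=B[j]=35 take 20, i++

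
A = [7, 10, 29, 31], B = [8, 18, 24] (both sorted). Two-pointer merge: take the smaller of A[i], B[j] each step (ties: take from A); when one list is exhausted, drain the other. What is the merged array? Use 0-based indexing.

[7, 8, 10, 18, 24, 29, 31]

[i=0,j=0] A[i]=7<=B[j]=8 take 7 → i++
[i=1,j=0] A[i]=10>B[j]=8 take 8 → j++
[i=1,j=1] A[i]=10<=B[j]=18 take 10 → i++
[i=2,j=1] A[i]=29>B[j]=18 take 18 → j++
[i=2,j=2] A[i]=29>B[j]=24 take 24 → j++
[i=2,j=3] B done, take A[i]=29 → i++
[i=3,j=3] B done, take A[i]=31 → i++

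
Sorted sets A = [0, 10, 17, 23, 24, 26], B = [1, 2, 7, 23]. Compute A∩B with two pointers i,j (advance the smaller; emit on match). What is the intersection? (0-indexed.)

intersection = [23]

[i=0,j=0] 0<1 → i++
[i=1,j=0] 10>1 → j++
[i=1,j=1] 10>2 → j++
[i=1,j=2] 10>7 → j++
[i=1,j=3] 10<23 → i++
[i=2,j=3] 17<23 → i++
[i=3,j=3] 23==23 emit → i++,j++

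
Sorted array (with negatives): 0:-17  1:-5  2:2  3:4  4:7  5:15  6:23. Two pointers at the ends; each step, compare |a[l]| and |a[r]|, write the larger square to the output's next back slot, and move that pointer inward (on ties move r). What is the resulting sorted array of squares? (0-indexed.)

[4, 16, 25, 49, 225, 289, 529]

[0,6] |-17|<=|23| out[6]=529 → r--
[0,5] |-17|>|15| out[5]=289 → l++
[1,5] |-5|<=|15| out[4]=225 → r--
[1,4] |-5|<=|7| out[3]=49 → r--
[1,3] |-5|>|4| out[2]=25 → l++
[2,3] |2|<=|4| out[1]=16 → r--
[2,2] |2|<=|2| out[0]=4 → r--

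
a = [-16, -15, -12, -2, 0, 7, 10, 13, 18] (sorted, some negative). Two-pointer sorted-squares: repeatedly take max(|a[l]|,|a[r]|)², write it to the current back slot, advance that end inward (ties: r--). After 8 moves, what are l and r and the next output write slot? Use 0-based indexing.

l=4, r=4, next write slot=0

l=0 r=8: |-16|<=|18| out[8]=324, r--
l=0 r=7: |-16|>|13| out[7]=256, l++
l=1 r=7: |-15|>|13| out[6]=225, l++
l=2 r=7: |-12|<=|13| out[5]=169, r--
l=2 r=6: |-12|>|10| out[4]=144, l++
l=3 r=6: |-2|<=|10| out[3]=100, r--
l=3 r=5: |-2|<=|7| out[2]=49, r--
l=3 r=4: |-2|>|0| out[1]=4, l++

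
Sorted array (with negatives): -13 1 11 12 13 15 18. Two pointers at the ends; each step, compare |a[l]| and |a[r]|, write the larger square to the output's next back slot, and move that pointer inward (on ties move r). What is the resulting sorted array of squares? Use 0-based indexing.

[0,6] |-13|<=|18| out[6]=324 → r--
[0,5] |-13|<=|15| out[5]=225 → r--
[0,4] |-13|<=|13| out[4]=169 → r--
[0,3] |-13|>|12| out[3]=169 → l++
[1,3] |1|<=|12| out[2]=144 → r--
[1,2] |1|<=|11| out[1]=121 → r--
[1,1] |1|<=|1| out[0]=1 → r--

[1, 121, 144, 169, 169, 225, 324]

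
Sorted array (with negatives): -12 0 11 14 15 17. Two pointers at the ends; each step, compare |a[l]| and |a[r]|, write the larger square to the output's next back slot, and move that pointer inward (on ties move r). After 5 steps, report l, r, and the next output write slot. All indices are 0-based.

[0,5] |-12|<=|17| out[5]=289 → r--
[0,4] |-12|<=|15| out[4]=225 → r--
[0,3] |-12|<=|14| out[3]=196 → r--
[0,2] |-12|>|11| out[2]=144 → l++
[1,2] |0|<=|11| out[1]=121 → r--

l=1, r=1, next write slot=0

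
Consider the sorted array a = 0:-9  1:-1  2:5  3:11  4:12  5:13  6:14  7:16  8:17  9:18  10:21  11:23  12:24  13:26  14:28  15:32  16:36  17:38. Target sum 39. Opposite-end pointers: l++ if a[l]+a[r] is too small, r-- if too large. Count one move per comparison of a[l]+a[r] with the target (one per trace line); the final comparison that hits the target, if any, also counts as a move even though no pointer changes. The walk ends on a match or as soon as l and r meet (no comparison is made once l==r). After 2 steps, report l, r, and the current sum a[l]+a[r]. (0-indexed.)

l=2, r=17, sum=43

l=0 r=17: -9+38=29 <39, l++
l=1 r=17: -1+38=37 <39, l++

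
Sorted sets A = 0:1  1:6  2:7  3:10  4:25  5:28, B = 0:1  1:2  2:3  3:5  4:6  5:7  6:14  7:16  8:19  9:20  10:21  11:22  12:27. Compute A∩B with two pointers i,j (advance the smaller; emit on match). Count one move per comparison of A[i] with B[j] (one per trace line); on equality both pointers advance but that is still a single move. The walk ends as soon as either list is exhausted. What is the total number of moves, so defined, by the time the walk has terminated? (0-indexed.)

[i=0,j=0] 1==1 emit → i++,j++
[i=1,j=1] 6>2 → j++
[i=1,j=2] 6>3 → j++
[i=1,j=3] 6>5 → j++
[i=1,j=4] 6==6 emit → i++,j++
[i=2,j=5] 7==7 emit → i++,j++
[i=3,j=6] 10<14 → i++
[i=4,j=6] 25>14 → j++
[i=4,j=7] 25>16 → j++
[i=4,j=8] 25>19 → j++
[i=4,j=9] 25>20 → j++
[i=4,j=10] 25>21 → j++
[i=4,j=11] 25>22 → j++
[i=4,j=12] 25<27 → i++
[i=5,j=12] 28>27 → j++

15 moves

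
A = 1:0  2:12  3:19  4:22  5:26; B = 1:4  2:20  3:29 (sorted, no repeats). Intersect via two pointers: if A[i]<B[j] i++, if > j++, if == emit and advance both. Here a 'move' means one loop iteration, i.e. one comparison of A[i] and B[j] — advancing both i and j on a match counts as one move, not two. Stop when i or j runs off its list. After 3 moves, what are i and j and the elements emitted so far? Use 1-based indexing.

[i=1,j=1] 0<4 → i++
[i=2,j=1] 12>4 → j++
[i=2,j=2] 12<20 → i++

i=3, j=2, emitted=[]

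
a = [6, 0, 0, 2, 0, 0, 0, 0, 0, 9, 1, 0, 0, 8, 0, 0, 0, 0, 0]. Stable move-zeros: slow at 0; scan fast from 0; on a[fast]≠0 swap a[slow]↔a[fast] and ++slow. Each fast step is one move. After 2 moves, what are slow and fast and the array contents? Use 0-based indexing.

slow=1, fast=2, a=[6, 0, 0, 2, 0, 0, 0, 0, 0, 9, 1, 0, 0, 8, 0, 0, 0, 0, 0]

slow=0 fast=0: a[fast]=6≠0 swap→a[0]=6, slow++,fast++
slow=1 fast=1: a[fast]=0, fast++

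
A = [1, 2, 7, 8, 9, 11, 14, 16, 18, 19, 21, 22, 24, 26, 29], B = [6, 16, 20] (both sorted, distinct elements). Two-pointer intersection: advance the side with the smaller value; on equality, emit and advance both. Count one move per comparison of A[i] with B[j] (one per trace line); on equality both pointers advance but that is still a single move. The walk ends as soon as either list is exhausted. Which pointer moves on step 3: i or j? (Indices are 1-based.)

j

i=1 j=1: 1<6, i++
i=2 j=1: 2<6, i++
i=3 j=1: 7>6, j++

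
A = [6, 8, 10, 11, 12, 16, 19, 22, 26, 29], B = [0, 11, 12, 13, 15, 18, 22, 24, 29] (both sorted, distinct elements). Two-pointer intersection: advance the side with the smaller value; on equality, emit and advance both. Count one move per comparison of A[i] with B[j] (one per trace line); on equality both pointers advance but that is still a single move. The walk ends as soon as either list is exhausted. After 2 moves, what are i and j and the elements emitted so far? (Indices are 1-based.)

i=2, j=2, emitted=[]

i=1 j=1: 6>0, j++
i=1 j=2: 6<11, i++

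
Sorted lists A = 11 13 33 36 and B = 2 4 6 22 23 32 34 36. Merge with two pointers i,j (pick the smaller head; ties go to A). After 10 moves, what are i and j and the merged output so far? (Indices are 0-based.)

[i=0,j=0] A[i]=11>B[j]=2 take 2 → j++
[i=0,j=1] A[i]=11>B[j]=4 take 4 → j++
[i=0,j=2] A[i]=11>B[j]=6 take 6 → j++
[i=0,j=3] A[i]=11<=B[j]=22 take 11 → i++
[i=1,j=3] A[i]=13<=B[j]=22 take 13 → i++
[i=2,j=3] A[i]=33>B[j]=22 take 22 → j++
[i=2,j=4] A[i]=33>B[j]=23 take 23 → j++
[i=2,j=5] A[i]=33>B[j]=32 take 32 → j++
[i=2,j=6] A[i]=33<=B[j]=34 take 33 → i++
[i=3,j=6] A[i]=36>B[j]=34 take 34 → j++

i=3, j=7, merged so far=[2, 4, 6, 11, 13, 22, 23, 32, 33, 34]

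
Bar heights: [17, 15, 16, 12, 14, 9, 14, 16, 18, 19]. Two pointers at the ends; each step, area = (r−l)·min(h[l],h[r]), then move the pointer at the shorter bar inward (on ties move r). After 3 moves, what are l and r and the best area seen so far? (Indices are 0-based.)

l=3, r=9, best area=153

[0,9] min(17,19)*9=153 best=153 * → l++
[1,9] min(15,19)*8=120 best=153 → l++
[2,9] min(16,19)*7=112 best=153 → l++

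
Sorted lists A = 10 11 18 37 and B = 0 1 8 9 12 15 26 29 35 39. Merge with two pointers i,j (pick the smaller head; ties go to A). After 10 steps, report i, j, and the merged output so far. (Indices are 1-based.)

i=4, j=8, merged so far=[0, 1, 8, 9, 10, 11, 12, 15, 18, 26]

[i=1,j=1] A[i]=10>B[j]=0 take 0 → j++
[i=1,j=2] A[i]=10>B[j]=1 take 1 → j++
[i=1,j=3] A[i]=10>B[j]=8 take 8 → j++
[i=1,j=4] A[i]=10>B[j]=9 take 9 → j++
[i=1,j=5] A[i]=10<=B[j]=12 take 10 → i++
[i=2,j=5] A[i]=11<=B[j]=12 take 11 → i++
[i=3,j=5] A[i]=18>B[j]=12 take 12 → j++
[i=3,j=6] A[i]=18>B[j]=15 take 15 → j++
[i=3,j=7] A[i]=18<=B[j]=26 take 18 → i++
[i=4,j=7] A[i]=37>B[j]=26 take 26 → j++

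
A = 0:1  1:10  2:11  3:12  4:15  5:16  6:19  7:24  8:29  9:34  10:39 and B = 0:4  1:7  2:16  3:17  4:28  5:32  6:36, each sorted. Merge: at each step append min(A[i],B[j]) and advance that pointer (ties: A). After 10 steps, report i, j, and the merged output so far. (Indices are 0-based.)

i=0 j=0: A[i]=1<=B[j]=4 take 1, i++
i=1 j=0: A[i]=10>B[j]=4 take 4, j++
i=1 j=1: A[i]=10>B[j]=7 take 7, j++
i=1 j=2: A[i]=10<=B[j]=16 take 10, i++
i=2 j=2: A[i]=11<=B[j]=16 take 11, i++
i=3 j=2: A[i]=12<=B[j]=16 take 12, i++
i=4 j=2: A[i]=15<=B[j]=16 take 15, i++
i=5 j=2: A[i]=16<=B[j]=16 take 16, i++
i=6 j=2: A[i]=19>B[j]=16 take 16, j++
i=6 j=3: A[i]=19>B[j]=17 take 17, j++

i=6, j=4, merged so far=[1, 4, 7, 10, 11, 12, 15, 16, 16, 17]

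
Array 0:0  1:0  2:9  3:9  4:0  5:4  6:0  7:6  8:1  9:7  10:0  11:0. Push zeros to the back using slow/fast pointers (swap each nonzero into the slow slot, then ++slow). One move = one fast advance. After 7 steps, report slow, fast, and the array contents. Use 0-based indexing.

slow=3, fast=7, a=[9, 9, 4, 0, 0, 0, 0, 6, 1, 7, 0, 0]

slow=0 fast=0: a[fast]=0, fast++
slow=0 fast=1: a[fast]=0, fast++
slow=0 fast=2: a[fast]=9≠0 swap→a[0]=9, slow++,fast++
slow=1 fast=3: a[fast]=9≠0 swap→a[1]=9, slow++,fast++
slow=2 fast=4: a[fast]=0, fast++
slow=2 fast=5: a[fast]=4≠0 swap→a[2]=4, slow++,fast++
slow=3 fast=6: a[fast]=0, fast++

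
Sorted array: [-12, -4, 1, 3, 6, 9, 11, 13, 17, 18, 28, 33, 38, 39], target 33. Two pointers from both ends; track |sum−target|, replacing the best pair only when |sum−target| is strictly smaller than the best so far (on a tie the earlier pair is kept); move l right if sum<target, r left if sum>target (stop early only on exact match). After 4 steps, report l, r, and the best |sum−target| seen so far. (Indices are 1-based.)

l=3, r=12, best |Δ|=1

l=1 r=14: -12+39=27 d=6 *, l++
l=2 r=14: -4+39=35 d=2 *, r--
l=2 r=13: -4+38=34 d=1 *, r--
l=2 r=12: -4+33=29 d=4, l++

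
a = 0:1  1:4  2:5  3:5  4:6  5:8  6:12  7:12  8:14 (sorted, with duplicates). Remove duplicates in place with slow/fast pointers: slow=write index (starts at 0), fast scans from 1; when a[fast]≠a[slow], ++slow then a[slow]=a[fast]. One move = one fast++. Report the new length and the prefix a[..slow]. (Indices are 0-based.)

(s=0,f=1) a[fast]=4≠a[slow]=1 write a[1]=4 → slow++,fast++
(s=1,f=2) a[fast]=5≠a[slow]=4 write a[2]=5 → slow++,fast++
(s=2,f=3) a[fast]=5=a[slow] dup → fast++
(s=2,f=4) a[fast]=6≠a[slow]=5 write a[3]=6 → slow++,fast++
(s=3,f=5) a[fast]=8≠a[slow]=6 write a[4]=8 → slow++,fast++
(s=4,f=6) a[fast]=12≠a[slow]=8 write a[5]=12 → slow++,fast++
(s=5,f=7) a[fast]=12=a[slow] dup → fast++
(s=5,f=8) a[fast]=14≠a[slow]=12 write a[6]=14 → slow++,fast++

length 7; prefix = [1, 4, 5, 6, 8, 12, 14]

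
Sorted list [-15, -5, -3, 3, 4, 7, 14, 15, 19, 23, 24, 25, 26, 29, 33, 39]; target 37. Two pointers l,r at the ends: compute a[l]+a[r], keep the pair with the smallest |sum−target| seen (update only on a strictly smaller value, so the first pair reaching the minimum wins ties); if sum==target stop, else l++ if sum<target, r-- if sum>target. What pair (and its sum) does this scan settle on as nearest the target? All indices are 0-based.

l=0 r=15: -15+39=24 d=13 *, l++
l=1 r=15: -5+39=34 d=3 *, l++
l=2 r=15: -3+39=36 d=1 *, l++
l=3 r=15: 3+39=42 d=5, r--
l=3 r=14: 3+33=36 d=1, l++
l=4 r=14: 4+33=37 d=0 *, stop

pair (4, 33) with sum 37 (|Δ|=0)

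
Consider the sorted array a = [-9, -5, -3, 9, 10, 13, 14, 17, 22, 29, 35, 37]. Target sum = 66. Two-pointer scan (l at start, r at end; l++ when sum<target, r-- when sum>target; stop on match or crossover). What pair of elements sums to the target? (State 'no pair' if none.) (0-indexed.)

[0,11] -9+37=28 <66 → l++
[1,11] -5+37=32 <66 → l++
[2,11] -3+37=34 <66 → l++
[3,11] 9+37=46 <66 → l++
[4,11] 10+37=47 <66 → l++
[5,11] 13+37=50 <66 → l++
[6,11] 14+37=51 <66 → l++
[7,11] 17+37=54 <66 → l++
[8,11] 22+37=59 <66 → l++
[9,11] 29+37=66 → found

(29, 37)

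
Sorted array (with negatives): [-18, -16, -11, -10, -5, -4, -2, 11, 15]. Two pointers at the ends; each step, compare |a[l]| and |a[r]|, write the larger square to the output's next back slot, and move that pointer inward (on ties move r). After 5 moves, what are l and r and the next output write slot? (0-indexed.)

[0,8] |-18|>|15| out[8]=324 → l++
[1,8] |-16|>|15| out[7]=256 → l++
[2,8] |-11|<=|15| out[6]=225 → r--
[2,7] |-11|<=|11| out[5]=121 → r--
[2,6] |-11|>|-2| out[4]=121 → l++

l=3, r=6, next write slot=3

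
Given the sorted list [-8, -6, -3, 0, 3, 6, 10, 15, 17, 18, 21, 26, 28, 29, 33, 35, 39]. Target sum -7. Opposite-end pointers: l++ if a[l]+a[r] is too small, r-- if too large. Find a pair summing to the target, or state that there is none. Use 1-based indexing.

l=1 r=17: -8+39=31 >-7, r--
l=1 r=16: -8+35=27 >-7, r--
l=1 r=15: -8+33=25 >-7, r--
l=1 r=14: -8+29=21 >-7, r--
l=1 r=13: -8+28=20 >-7, r--
l=1 r=12: -8+26=18 >-7, r--
l=1 r=11: -8+21=13 >-7, r--
l=1 r=10: -8+18=10 >-7, r--
l=1 r=9: -8+17=9 >-7, r--
l=1 r=8: -8+15=7 >-7, r--
l=1 r=7: -8+10=2 >-7, r--
l=1 r=6: -8+6=-2 >-7, r--
l=1 r=5: -8+3=-5 >-7, r--
l=1 r=4: -8+0=-8 <-7, l++
l=2 r=4: -6+0=-6 >-7, r--
l=2 r=3: -6+-3=-9 <-7, l++

no pair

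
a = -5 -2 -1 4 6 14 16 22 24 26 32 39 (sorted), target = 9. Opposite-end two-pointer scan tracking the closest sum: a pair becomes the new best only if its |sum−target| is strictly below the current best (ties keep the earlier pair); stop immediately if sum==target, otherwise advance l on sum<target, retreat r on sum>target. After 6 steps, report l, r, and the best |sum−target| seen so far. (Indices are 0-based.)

l=0, r=5, best |Δ|=2

l=0 r=11: -5+39=34 d=25 *, r--
l=0 r=10: -5+32=27 d=18 *, r--
l=0 r=9: -5+26=21 d=12 *, r--
l=0 r=8: -5+24=19 d=10 *, r--
l=0 r=7: -5+22=17 d=8 *, r--
l=0 r=6: -5+16=11 d=2 *, r--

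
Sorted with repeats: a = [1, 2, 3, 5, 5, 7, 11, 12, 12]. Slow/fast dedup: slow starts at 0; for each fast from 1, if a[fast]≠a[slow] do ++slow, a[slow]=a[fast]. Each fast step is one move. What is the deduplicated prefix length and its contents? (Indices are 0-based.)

length 7; prefix = [1, 2, 3, 5, 7, 11, 12]

slow=0 fast=1: a[fast]=2≠a[slow]=1 write a[1]=2, slow++,fast++
slow=1 fast=2: a[fast]=3≠a[slow]=2 write a[2]=3, slow++,fast++
slow=2 fast=3: a[fast]=5≠a[slow]=3 write a[3]=5, slow++,fast++
slow=3 fast=4: a[fast]=5=a[slow] dup, fast++
slow=3 fast=5: a[fast]=7≠a[slow]=5 write a[4]=7, slow++,fast++
slow=4 fast=6: a[fast]=11≠a[slow]=7 write a[5]=11, slow++,fast++
slow=5 fast=7: a[fast]=12≠a[slow]=11 write a[6]=12, slow++,fast++
slow=6 fast=8: a[fast]=12=a[slow] dup, fast++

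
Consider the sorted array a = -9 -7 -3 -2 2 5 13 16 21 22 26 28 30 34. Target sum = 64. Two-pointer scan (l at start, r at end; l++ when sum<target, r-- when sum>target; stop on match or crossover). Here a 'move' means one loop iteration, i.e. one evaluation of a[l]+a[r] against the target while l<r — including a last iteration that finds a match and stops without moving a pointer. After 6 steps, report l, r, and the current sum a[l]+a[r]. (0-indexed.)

l=0 r=13: -9+34=25 <64, l++
l=1 r=13: -7+34=27 <64, l++
l=2 r=13: -3+34=31 <64, l++
l=3 r=13: -2+34=32 <64, l++
l=4 r=13: 2+34=36 <64, l++
l=5 r=13: 5+34=39 <64, l++

l=6, r=13, sum=47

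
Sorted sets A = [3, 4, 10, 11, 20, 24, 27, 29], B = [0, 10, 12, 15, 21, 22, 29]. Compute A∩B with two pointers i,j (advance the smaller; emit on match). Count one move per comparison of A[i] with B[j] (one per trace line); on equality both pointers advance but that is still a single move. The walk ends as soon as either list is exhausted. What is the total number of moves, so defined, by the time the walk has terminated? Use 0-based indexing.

13 moves

i=0 j=0: 3>0, j++
i=0 j=1: 3<10, i++
i=1 j=1: 4<10, i++
i=2 j=1: 10==10 emit, i++,j++
i=3 j=2: 11<12, i++
i=4 j=2: 20>12, j++
i=4 j=3: 20>15, j++
i=4 j=4: 20<21, i++
i=5 j=4: 24>21, j++
i=5 j=5: 24>22, j++
i=5 j=6: 24<29, i++
i=6 j=6: 27<29, i++
i=7 j=6: 29==29 emit, i++,j++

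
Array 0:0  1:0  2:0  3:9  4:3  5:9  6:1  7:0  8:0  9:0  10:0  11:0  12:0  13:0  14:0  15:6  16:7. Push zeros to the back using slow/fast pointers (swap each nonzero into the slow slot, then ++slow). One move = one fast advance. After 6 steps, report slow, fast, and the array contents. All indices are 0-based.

(s=0,f=0) a[fast]=0 → fast++
(s=0,f=1) a[fast]=0 → fast++
(s=0,f=2) a[fast]=0 → fast++
(s=0,f=3) a[fast]=9≠0 swap→a[0]=9 → slow++,fast++
(s=1,f=4) a[fast]=3≠0 swap→a[1]=3 → slow++,fast++
(s=2,f=5) a[fast]=9≠0 swap→a[2]=9 → slow++,fast++

slow=3, fast=6, a=[9, 3, 9, 0, 0, 0, 1, 0, 0, 0, 0, 0, 0, 0, 0, 6, 7]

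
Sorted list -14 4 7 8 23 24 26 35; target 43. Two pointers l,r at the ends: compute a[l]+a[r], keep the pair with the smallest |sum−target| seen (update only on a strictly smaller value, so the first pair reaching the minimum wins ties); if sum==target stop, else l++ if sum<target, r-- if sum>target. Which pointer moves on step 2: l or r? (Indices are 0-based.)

l

l=0 r=7: -14+35=21 d=22 *, l++
l=1 r=7: 4+35=39 d=4 *, l++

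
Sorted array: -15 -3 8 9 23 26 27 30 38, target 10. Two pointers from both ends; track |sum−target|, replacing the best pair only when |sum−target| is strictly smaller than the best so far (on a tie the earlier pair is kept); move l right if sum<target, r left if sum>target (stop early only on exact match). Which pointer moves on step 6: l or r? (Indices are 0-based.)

[0,8] -15+38=23 d=13 * → r--
[0,7] -15+30=15 d=5 * → r--
[0,6] -15+27=12 d=2 * → r--
[0,5] -15+26=11 d=1 * → r--
[0,4] -15+23=8 d=2 → l++
[1,4] -3+23=20 d=10 → r--

r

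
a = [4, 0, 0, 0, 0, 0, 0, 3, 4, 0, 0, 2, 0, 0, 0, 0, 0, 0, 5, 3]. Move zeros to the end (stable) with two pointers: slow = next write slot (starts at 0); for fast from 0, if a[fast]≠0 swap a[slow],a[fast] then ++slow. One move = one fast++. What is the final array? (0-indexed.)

(s=0,f=0) a[fast]=4≠0 swap→a[0]=4 → slow++,fast++
(s=1,f=1) a[fast]=0 → fast++
(s=1,f=2) a[fast]=0 → fast++
(s=1,f=3) a[fast]=0 → fast++
(s=1,f=4) a[fast]=0 → fast++
(s=1,f=5) a[fast]=0 → fast++
(s=1,f=6) a[fast]=0 → fast++
(s=1,f=7) a[fast]=3≠0 swap→a[1]=3 → slow++,fast++
(s=2,f=8) a[fast]=4≠0 swap→a[2]=4 → slow++,fast++
(s=3,f=9) a[fast]=0 → fast++
(s=3,f=10) a[fast]=0 → fast++
(s=3,f=11) a[fast]=2≠0 swap→a[3]=2 → slow++,fast++
(s=4,f=12) a[fast]=0 → fast++
(s=4,f=13) a[fast]=0 → fast++
(s=4,f=14) a[fast]=0 → fast++
(s=4,f=15) a[fast]=0 → fast++
(s=4,f=16) a[fast]=0 → fast++
(s=4,f=17) a[fast]=0 → fast++
(s=4,f=18) a[fast]=5≠0 swap→a[4]=5 → slow++,fast++
(s=5,f=19) a[fast]=3≠0 swap→a[5]=3 → slow++,fast++

[4, 3, 4, 2, 5, 3, 0, 0, 0, 0, 0, 0, 0, 0, 0, 0, 0, 0, 0, 0]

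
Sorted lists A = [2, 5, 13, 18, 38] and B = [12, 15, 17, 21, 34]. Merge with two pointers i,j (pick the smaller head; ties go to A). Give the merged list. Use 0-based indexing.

i=0 j=0: A[i]=2<=B[j]=12 take 2, i++
i=1 j=0: A[i]=5<=B[j]=12 take 5, i++
i=2 j=0: A[i]=13>B[j]=12 take 12, j++
i=2 j=1: A[i]=13<=B[j]=15 take 13, i++
i=3 j=1: A[i]=18>B[j]=15 take 15, j++
i=3 j=2: A[i]=18>B[j]=17 take 17, j++
i=3 j=3: A[i]=18<=B[j]=21 take 18, i++
i=4 j=3: A[i]=38>B[j]=21 take 21, j++
i=4 j=4: A[i]=38>B[j]=34 take 34, j++
i=4 j=5: B done, take A[i]=38, i++

[2, 5, 12, 13, 15, 17, 18, 21, 34, 38]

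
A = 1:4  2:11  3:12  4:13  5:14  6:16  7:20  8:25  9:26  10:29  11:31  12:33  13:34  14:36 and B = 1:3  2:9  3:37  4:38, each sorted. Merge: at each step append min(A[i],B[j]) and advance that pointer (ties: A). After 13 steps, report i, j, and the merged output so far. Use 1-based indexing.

[i=1,j=1] A[i]=4>B[j]=3 take 3 → j++
[i=1,j=2] A[i]=4<=B[j]=9 take 4 → i++
[i=2,j=2] A[i]=11>B[j]=9 take 9 → j++
[i=2,j=3] A[i]=11<=B[j]=37 take 11 → i++
[i=3,j=3] A[i]=12<=B[j]=37 take 12 → i++
[i=4,j=3] A[i]=13<=B[j]=37 take 13 → i++
[i=5,j=3] A[i]=14<=B[j]=37 take 14 → i++
[i=6,j=3] A[i]=16<=B[j]=37 take 16 → i++
[i=7,j=3] A[i]=20<=B[j]=37 take 20 → i++
[i=8,j=3] A[i]=25<=B[j]=37 take 25 → i++
[i=9,j=3] A[i]=26<=B[j]=37 take 26 → i++
[i=10,j=3] A[i]=29<=B[j]=37 take 29 → i++
[i=11,j=3] A[i]=31<=B[j]=37 take 31 → i++

i=12, j=3, merged so far=[3, 4, 9, 11, 12, 13, 14, 16, 20, 25, 26, 29, 31]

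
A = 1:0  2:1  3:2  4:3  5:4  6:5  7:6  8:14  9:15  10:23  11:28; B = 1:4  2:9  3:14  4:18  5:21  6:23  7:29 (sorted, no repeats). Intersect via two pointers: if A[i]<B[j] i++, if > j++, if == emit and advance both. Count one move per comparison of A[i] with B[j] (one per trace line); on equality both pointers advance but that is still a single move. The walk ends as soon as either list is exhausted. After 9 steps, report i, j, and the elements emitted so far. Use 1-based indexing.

i=1 j=1: 0<4, i++
i=2 j=1: 1<4, i++
i=3 j=1: 2<4, i++
i=4 j=1: 3<4, i++
i=5 j=1: 4==4 emit, i++,j++
i=6 j=2: 5<9, i++
i=7 j=2: 6<9, i++
i=8 j=2: 14>9, j++
i=8 j=3: 14==14 emit, i++,j++

i=9, j=4, emitted=[4, 14]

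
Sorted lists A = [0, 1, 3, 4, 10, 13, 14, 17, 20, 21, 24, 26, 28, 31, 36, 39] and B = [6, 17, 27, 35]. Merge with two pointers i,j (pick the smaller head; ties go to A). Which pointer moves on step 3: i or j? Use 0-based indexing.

i

[i=0,j=0] A[i]=0<=B[j]=6 take 0 → i++
[i=1,j=0] A[i]=1<=B[j]=6 take 1 → i++
[i=2,j=0] A[i]=3<=B[j]=6 take 3 → i++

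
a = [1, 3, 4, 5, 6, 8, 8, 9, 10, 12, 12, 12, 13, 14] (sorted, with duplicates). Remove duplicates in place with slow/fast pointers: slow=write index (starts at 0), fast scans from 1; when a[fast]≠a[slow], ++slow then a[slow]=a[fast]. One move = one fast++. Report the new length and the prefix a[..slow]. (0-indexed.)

length 11; prefix = [1, 3, 4, 5, 6, 8, 9, 10, 12, 13, 14]

slow=0 fast=1: a[fast]=3≠a[slow]=1 write a[1]=3, slow++,fast++
slow=1 fast=2: a[fast]=4≠a[slow]=3 write a[2]=4, slow++,fast++
slow=2 fast=3: a[fast]=5≠a[slow]=4 write a[3]=5, slow++,fast++
slow=3 fast=4: a[fast]=6≠a[slow]=5 write a[4]=6, slow++,fast++
slow=4 fast=5: a[fast]=8≠a[slow]=6 write a[5]=8, slow++,fast++
slow=5 fast=6: a[fast]=8=a[slow] dup, fast++
slow=5 fast=7: a[fast]=9≠a[slow]=8 write a[6]=9, slow++,fast++
slow=6 fast=8: a[fast]=10≠a[slow]=9 write a[7]=10, slow++,fast++
slow=7 fast=9: a[fast]=12≠a[slow]=10 write a[8]=12, slow++,fast++
slow=8 fast=10: a[fast]=12=a[slow] dup, fast++
slow=8 fast=11: a[fast]=12=a[slow] dup, fast++
slow=8 fast=12: a[fast]=13≠a[slow]=12 write a[9]=13, slow++,fast++
slow=9 fast=13: a[fast]=14≠a[slow]=13 write a[10]=14, slow++,fast++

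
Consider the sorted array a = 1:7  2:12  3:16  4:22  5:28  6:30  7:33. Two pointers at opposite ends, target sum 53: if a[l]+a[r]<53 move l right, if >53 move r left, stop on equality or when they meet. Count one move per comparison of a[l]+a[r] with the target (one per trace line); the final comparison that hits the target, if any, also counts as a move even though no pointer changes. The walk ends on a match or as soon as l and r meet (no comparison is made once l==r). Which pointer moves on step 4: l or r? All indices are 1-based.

r

l=1 r=7: 7+33=40 <53, l++
l=2 r=7: 12+33=45 <53, l++
l=3 r=7: 16+33=49 <53, l++
l=4 r=7: 22+33=55 >53, r--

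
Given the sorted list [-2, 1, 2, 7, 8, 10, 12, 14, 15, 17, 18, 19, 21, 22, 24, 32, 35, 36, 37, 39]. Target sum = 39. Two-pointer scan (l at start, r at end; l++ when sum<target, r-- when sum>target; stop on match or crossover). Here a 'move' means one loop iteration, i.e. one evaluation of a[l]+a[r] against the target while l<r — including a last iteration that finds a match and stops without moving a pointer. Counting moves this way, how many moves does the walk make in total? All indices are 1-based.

l=1 r=20: -2+39=37 <39, l++
l=2 r=20: 1+39=40 >39, r--
l=2 r=19: 1+37=38 <39, l++
l=3 r=19: 2+37=39, found

4 moves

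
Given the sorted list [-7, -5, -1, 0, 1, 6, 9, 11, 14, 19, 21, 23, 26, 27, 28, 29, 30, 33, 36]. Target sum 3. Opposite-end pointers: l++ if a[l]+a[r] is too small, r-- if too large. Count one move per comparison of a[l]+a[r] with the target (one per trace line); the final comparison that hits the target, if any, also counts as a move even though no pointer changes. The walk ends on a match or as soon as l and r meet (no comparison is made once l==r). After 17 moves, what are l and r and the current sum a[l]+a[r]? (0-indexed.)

l=3, r=4, sum=1

l=0 r=18: -7+36=29 >3, r--
l=0 r=17: -7+33=26 >3, r--
l=0 r=16: -7+30=23 >3, r--
l=0 r=15: -7+29=22 >3, r--
l=0 r=14: -7+28=21 >3, r--
l=0 r=13: -7+27=20 >3, r--
l=0 r=12: -7+26=19 >3, r--
l=0 r=11: -7+23=16 >3, r--
l=0 r=10: -7+21=14 >3, r--
l=0 r=9: -7+19=12 >3, r--
l=0 r=8: -7+14=7 >3, r--
l=0 r=7: -7+11=4 >3, r--
l=0 r=6: -7+9=2 <3, l++
l=1 r=6: -5+9=4 >3, r--
l=1 r=5: -5+6=1 <3, l++
l=2 r=5: -1+6=5 >3, r--
l=2 r=4: -1+1=0 <3, l++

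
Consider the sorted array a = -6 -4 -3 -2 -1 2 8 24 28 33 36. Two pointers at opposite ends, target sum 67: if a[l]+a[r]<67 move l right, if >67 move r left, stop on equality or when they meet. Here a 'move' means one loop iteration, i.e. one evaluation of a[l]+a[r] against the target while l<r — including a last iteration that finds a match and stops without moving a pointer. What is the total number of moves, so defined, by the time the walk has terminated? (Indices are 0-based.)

l=0 r=10: -6+36=30 <67, l++
l=1 r=10: -4+36=32 <67, l++
l=2 r=10: -3+36=33 <67, l++
l=3 r=10: -2+36=34 <67, l++
l=4 r=10: -1+36=35 <67, l++
l=5 r=10: 2+36=38 <67, l++
l=6 r=10: 8+36=44 <67, l++
l=7 r=10: 24+36=60 <67, l++
l=8 r=10: 28+36=64 <67, l++
l=9 r=10: 33+36=69 >67, r--

10 moves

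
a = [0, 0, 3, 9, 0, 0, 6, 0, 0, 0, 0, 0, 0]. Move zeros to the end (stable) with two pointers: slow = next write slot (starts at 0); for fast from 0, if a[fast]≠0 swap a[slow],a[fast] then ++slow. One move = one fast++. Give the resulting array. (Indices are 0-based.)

slow=0 fast=0: a[fast]=0, fast++
slow=0 fast=1: a[fast]=0, fast++
slow=0 fast=2: a[fast]=3≠0 swap→a[0]=3, slow++,fast++
slow=1 fast=3: a[fast]=9≠0 swap→a[1]=9, slow++,fast++
slow=2 fast=4: a[fast]=0, fast++
slow=2 fast=5: a[fast]=0, fast++
slow=2 fast=6: a[fast]=6≠0 swap→a[2]=6, slow++,fast++
slow=3 fast=7: a[fast]=0, fast++
slow=3 fast=8: a[fast]=0, fast++
slow=3 fast=9: a[fast]=0, fast++
slow=3 fast=10: a[fast]=0, fast++
slow=3 fast=11: a[fast]=0, fast++
slow=3 fast=12: a[fast]=0, fast++

[3, 9, 6, 0, 0, 0, 0, 0, 0, 0, 0, 0, 0]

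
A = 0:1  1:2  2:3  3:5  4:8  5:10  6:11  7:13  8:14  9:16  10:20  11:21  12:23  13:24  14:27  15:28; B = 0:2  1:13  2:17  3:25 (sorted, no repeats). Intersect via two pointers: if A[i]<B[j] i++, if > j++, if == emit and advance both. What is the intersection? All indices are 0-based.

intersection = [2, 13]

i=0 j=0: 1<2, i++
i=1 j=0: 2==2 emit, i++,j++
i=2 j=1: 3<13, i++
i=3 j=1: 5<13, i++
i=4 j=1: 8<13, i++
i=5 j=1: 10<13, i++
i=6 j=1: 11<13, i++
i=7 j=1: 13==13 emit, i++,j++
i=8 j=2: 14<17, i++
i=9 j=2: 16<17, i++
i=10 j=2: 20>17, j++
i=10 j=3: 20<25, i++
i=11 j=3: 21<25, i++
i=12 j=3: 23<25, i++
i=13 j=3: 24<25, i++
i=14 j=3: 27>25, j++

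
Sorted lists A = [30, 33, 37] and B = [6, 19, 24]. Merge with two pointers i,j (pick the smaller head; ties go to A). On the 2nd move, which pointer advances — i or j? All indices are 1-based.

[i=1,j=1] A[i]=30>B[j]=6 take 6 → j++
[i=1,j=2] A[i]=30>B[j]=19 take 19 → j++

j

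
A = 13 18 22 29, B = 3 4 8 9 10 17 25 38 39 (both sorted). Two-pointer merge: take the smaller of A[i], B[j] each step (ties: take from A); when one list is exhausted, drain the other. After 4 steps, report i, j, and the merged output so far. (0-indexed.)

[i=0,j=0] A[i]=13>B[j]=3 take 3 → j++
[i=0,j=1] A[i]=13>B[j]=4 take 4 → j++
[i=0,j=2] A[i]=13>B[j]=8 take 8 → j++
[i=0,j=3] A[i]=13>B[j]=9 take 9 → j++

i=0, j=4, merged so far=[3, 4, 8, 9]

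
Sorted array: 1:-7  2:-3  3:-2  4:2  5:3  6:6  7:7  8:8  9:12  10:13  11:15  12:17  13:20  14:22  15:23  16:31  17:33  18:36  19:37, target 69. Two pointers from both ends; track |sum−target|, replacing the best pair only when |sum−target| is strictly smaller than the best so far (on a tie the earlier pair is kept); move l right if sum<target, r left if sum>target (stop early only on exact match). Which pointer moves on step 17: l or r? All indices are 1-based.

l=1 r=19: -7+37=30 d=39 *, l++
l=2 r=19: -3+37=34 d=35 *, l++
l=3 r=19: -2+37=35 d=34 *, l++
l=4 r=19: 2+37=39 d=30 *, l++
l=5 r=19: 3+37=40 d=29 *, l++
l=6 r=19: 6+37=43 d=26 *, l++
l=7 r=19: 7+37=44 d=25 *, l++
l=8 r=19: 8+37=45 d=24 *, l++
l=9 r=19: 12+37=49 d=20 *, l++
l=10 r=19: 13+37=50 d=19 *, l++
l=11 r=19: 15+37=52 d=17 *, l++
l=12 r=19: 17+37=54 d=15 *, l++
l=13 r=19: 20+37=57 d=12 *, l++
l=14 r=19: 22+37=59 d=10 *, l++
l=15 r=19: 23+37=60 d=9 *, l++
l=16 r=19: 31+37=68 d=1 *, l++
l=17 r=19: 33+37=70 d=1, r--

r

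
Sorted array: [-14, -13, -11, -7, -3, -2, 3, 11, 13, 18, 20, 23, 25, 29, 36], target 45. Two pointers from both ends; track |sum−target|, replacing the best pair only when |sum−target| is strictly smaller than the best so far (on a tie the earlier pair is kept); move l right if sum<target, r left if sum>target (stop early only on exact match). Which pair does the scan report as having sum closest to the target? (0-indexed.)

[0,14] -14+36=22 d=23 * → l++
[1,14] -13+36=23 d=22 * → l++
[2,14] -11+36=25 d=20 * → l++
[3,14] -7+36=29 d=16 * → l++
[4,14] -3+36=33 d=12 * → l++
[5,14] -2+36=34 d=11 * → l++
[6,14] 3+36=39 d=6 * → l++
[7,14] 11+36=47 d=2 * → r--
[7,13] 11+29=40 d=5 → l++
[8,13] 13+29=42 d=3 → l++
[9,13] 18+29=47 d=2 → r--
[9,12] 18+25=43 d=2 → l++
[10,12] 20+25=45 d=0 * → stop

pair (20, 25) with sum 45 (|Δ|=0)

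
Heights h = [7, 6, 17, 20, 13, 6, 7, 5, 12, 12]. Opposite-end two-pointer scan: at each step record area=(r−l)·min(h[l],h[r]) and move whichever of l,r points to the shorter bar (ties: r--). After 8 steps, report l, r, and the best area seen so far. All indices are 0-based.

l=0 r=9: min(7,12)*9=63 best=63 *, l++
l=1 r=9: min(6,12)*8=48 best=63, l++
l=2 r=9: min(17,12)*7=84 best=84 *, r--
l=2 r=8: min(17,12)*6=72 best=84, r--
l=2 r=7: min(17,5)*5=25 best=84, r--
l=2 r=6: min(17,7)*4=28 best=84, r--
l=2 r=5: min(17,6)*3=18 best=84, r--
l=2 r=4: min(17,13)*2=26 best=84, r--

l=2, r=3, best area=84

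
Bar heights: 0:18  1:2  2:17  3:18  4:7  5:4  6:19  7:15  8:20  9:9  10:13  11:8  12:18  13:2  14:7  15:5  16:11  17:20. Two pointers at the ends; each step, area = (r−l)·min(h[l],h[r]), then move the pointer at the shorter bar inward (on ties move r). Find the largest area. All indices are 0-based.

max area = 306

l=0 r=17: min(18,20)*17=306 best=306 *, l++
l=1 r=17: min(2,20)*16=32 best=306, l++
l=2 r=17: min(17,20)*15=255 best=306, l++
l=3 r=17: min(18,20)*14=252 best=306, l++
l=4 r=17: min(7,20)*13=91 best=306, l++
l=5 r=17: min(4,20)*12=48 best=306, l++
l=6 r=17: min(19,20)*11=209 best=306, l++
l=7 r=17: min(15,20)*10=150 best=306, l++
l=8 r=17: min(20,20)*9=180 best=306, r--
l=8 r=16: min(20,11)*8=88 best=306, r--
l=8 r=15: min(20,5)*7=35 best=306, r--
l=8 r=14: min(20,7)*6=42 best=306, r--
l=8 r=13: min(20,2)*5=10 best=306, r--
l=8 r=12: min(20,18)*4=72 best=306, r--
l=8 r=11: min(20,8)*3=24 best=306, r--
l=8 r=10: min(20,13)*2=26 best=306, r--
l=8 r=9: min(20,9)*1=9 best=306, r--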